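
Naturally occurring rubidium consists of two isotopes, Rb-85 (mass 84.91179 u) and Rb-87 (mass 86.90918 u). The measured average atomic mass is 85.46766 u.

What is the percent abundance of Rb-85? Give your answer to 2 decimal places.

72.17%

Let x be the fractional abundance of Rb-85; then Rb-87 has abundance 1 − x.
84.91179·x + 86.90918·(1 − x) = 85.46766
(84.91179 − 86.90918)·x = 85.46766 − 86.90918
x = -1.44152 / -1.99739 = 0.72170 → 72.17% Rb-85, 27.83% Rb-87.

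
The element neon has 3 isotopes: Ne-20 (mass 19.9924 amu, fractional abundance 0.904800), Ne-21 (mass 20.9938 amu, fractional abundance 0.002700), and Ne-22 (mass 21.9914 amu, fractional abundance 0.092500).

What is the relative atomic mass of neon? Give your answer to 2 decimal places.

20.18 amu

Ar = Σ fᵢ·mᵢ = 0.904800 × 19.9924 + 0.002700 × 20.9938 + 0.092500 × 21.9914
= 18.08912 + 0.05668 + 2.03420 = 20.18000 amu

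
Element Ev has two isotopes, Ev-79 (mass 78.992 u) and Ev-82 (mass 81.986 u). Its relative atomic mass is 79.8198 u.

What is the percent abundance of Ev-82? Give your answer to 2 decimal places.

Writing the weighted mean with unknown fraction x of Ev-79:
78.992·x + 81.986·(1 − x) = 79.8198
(78.992 − 81.986)·x = 79.8198 − 81.986
x = -2.1662 / -2.994 = 0.72351 → 72.35% Ev-79, 27.65% Ev-82.

27.65%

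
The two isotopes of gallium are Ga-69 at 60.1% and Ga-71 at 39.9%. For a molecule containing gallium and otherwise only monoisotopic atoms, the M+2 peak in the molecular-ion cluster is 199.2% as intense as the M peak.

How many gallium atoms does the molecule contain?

3

With n Ga atoms, P(M+2)/P(M) = C(n,1)·p^(n−1)q / p^n = n·q/p = n · 0.399/0.601.
n = 1.992 × 0.601/0.399 = 3.00 ≈ 3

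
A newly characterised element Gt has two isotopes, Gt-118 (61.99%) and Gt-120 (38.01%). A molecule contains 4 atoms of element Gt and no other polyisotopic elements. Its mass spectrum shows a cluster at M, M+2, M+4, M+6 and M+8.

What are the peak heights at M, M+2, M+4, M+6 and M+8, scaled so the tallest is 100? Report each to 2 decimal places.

40.77 : 100.00 : 91.97 : 37.60 : 5.76

Expanding (0.6199 + 0.3801)^4:
P(M) = 0.6199^4 = 0.147668
P(M+2) = 4 × 0.6199^3 × 0.3801^1 = 0.362179
P(M+4) = 6 × 0.6199^2 × 0.3801^2 = 0.333112
P(M+6) = 4 × 0.6199^1 × 0.3801^3 = 0.136168
P(M+8) = 0.3801^4 = 0.020873
The M+2 peak is largest (0.362179); scaling to 100 gives 40.77 : 100.00 : 91.97 : 37.60 : 5.76.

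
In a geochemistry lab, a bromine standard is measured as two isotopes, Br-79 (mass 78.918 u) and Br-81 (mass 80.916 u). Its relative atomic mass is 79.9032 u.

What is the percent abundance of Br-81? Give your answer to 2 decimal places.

With x = fraction of Br-79 (so Br-81 is 1 − x):
78.918·x + 80.916·(1 − x) = 79.9032
(78.918 − 80.916)·x = 79.9032 − 80.916
x = -1.0128 / -1.998 = 0.50691 → 50.69% Br-79, 49.31% Br-81.

49.31%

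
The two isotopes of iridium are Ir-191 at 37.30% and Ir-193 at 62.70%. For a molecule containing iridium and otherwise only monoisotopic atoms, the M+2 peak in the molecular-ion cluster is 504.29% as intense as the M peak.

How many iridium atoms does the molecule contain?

3

With n Ir atoms, P(M+2)/P(M) = C(n,1)·p^(n−1)q / p^n = n·q/p = n · 0.6270/0.3730.
n = 5.0429 × 0.3730/0.6270 = 3.00 ≈ 3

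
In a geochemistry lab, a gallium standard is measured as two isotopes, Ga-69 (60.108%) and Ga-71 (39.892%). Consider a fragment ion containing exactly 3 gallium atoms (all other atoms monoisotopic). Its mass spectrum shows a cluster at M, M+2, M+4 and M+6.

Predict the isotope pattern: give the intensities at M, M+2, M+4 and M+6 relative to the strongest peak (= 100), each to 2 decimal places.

50.23 : 100.00 : 66.37 : 14.68

Each Ga atom is independently Ga-69 (p = 0.60108) or Ga-71 (q = 0.39892); the cluster is the binomial expansion (p + q)^3.
P(M) = 0.60108^3 = 0.217169
P(M+2) = 3 × 0.60108^2 × 0.39892^1 = 0.432386
P(M+4) = 3 × 0.60108^1 × 0.39892^2 = 0.286963
P(M+6) = 0.39892^3 = 0.063483
The M+2 peak is largest (0.432386); scaling to 100 gives 50.23 : 100.00 : 66.37 : 14.68.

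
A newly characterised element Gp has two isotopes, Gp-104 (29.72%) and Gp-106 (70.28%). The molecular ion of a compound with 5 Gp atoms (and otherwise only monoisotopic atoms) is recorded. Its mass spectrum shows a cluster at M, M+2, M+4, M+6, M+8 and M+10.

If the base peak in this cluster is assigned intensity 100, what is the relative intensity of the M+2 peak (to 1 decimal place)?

(0.2972 + 0.7028)^5 gives M 0.0023, M+2 0.0274, M+4 0.1297, M+6 0.3066, M+8 0.3625, M+10 0.1715; the largest is M+8.
P(M+8) = C(5,4) × 0.2972^1 × 0.7028^4 = 5 × 0.2972 × 0.24396471 = 0.362532 (base)
P(M+2) = C(5,1) × 0.2972^4 × 0.7028^1 = 5 × 0.00780181 × 0.7028 = 0.027416
Relative intensity = 0.027416 / 0.362532 × 100 = 7.6

7.6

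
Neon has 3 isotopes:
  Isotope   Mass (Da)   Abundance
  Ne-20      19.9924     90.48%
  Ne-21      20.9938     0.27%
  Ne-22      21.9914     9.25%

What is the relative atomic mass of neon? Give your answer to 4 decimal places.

20.1800 Da

Ar = Σ fᵢ·mᵢ = 0.9048 × 19.9924 + 0.0027 × 20.9938 + 0.0925 × 21.9914
= 18.08912 + 0.05668 + 2.03420 = 20.18000 Da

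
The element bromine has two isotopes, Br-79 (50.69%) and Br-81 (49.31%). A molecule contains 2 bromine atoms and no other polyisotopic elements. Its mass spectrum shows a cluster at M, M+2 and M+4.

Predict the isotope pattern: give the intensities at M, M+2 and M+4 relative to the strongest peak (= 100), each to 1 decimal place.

Expanding (0.5069 + 0.4931)^2:
P(M) = 0.5069^2 = 0.256948
P(M+2) = 2 × 0.5069^1 × 0.4931^1 = 0.499905
P(M+4) = 0.4931^2 = 0.243148
The M+2 peak is largest (0.499905); scaling to 100 gives 51.4 : 100.0 : 48.6.

51.4 : 100.0 : 48.6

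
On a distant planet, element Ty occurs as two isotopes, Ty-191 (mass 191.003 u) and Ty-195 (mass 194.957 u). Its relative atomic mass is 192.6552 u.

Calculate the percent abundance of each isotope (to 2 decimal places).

With x = fraction of Ty-191 (so Ty-195 is 1 − x):
191.003·x + 194.957·(1 − x) = 192.6552
(191.003 − 194.957)·x = 192.6552 − 194.957
x = -2.3018 / -3.954 = 0.58214 → 58.21% Ty-191, 41.79% Ty-195.

Ty-191: 58.21%, Ty-195: 41.79%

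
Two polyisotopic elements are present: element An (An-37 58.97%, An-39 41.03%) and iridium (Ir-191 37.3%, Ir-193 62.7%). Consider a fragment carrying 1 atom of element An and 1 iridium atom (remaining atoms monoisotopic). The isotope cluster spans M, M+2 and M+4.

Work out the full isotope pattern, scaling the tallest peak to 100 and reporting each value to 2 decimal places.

42.07 : 100.00 : 49.21

Element An pattern (n=1): 0.5897 : 0.4103
Iridium pattern (n=1): 0.3730 : 0.6270
Convolve the two distributions (both contribute in 2-u steps):
  M: 0.5897×0.3730 = 0.219958
  M+2: 0.5897×0.6270 + 0.4103×0.3730 = 0.522784
  M+4: 0.4103×0.6270 = 0.257258
Scale to base peak (0.522784) = 100: 42.07 : 100.00 : 49.21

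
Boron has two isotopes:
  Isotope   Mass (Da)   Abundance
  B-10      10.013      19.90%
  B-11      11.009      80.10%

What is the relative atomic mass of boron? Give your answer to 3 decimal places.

Average mass = Σ (abundance × isotope mass) = 0.1990 × 10.013 + 0.8010 × 11.009
= 1.9926 + 8.8182 = 10.8108 Da

10.811 Da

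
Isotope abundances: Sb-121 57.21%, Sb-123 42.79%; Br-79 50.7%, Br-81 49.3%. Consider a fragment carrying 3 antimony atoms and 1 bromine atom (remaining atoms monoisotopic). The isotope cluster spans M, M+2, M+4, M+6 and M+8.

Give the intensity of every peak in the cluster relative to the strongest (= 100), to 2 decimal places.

25.91 : 83.32 : 100.00 : 53.12 : 10.54

Antimony pattern (n=3): 0.18724742 : 0.42015297 : 0.3142518 : 0.07834781
Bromine pattern (n=1): 0.5070 : 0.4930
Convolve the two distributions (both contribute in 2-u steps):
  M: 0.18724742×0.5070 = 0.094934
  M+2: 0.18724742×0.4930 + 0.42015297×0.5070 = 0.305331
  M+4: 0.42015297×0.4930 + 0.3142518×0.5070 = 0.366461
  M+6: 0.3142518×0.4930 + 0.07834781×0.5070 = 0.194648
  M+8: 0.07834781×0.4930 = 0.038625
Scale to base peak (0.366461) = 100: 25.91 : 83.32 : 100.00 : 53.12 : 10.54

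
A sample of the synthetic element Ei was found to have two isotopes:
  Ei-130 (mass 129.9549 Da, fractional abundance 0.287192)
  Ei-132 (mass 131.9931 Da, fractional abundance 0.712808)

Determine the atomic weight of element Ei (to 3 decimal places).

131.408 Da

Weight each isotope mass by its fractional abundance: 0.287192 × 129.9549 + 0.712808 × 131.9931
= 37.32201 + 94.08574 = 131.40775 Da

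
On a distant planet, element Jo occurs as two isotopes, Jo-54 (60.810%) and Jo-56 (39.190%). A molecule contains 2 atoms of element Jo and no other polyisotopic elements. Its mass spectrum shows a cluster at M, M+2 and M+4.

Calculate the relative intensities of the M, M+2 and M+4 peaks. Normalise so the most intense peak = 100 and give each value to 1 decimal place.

77.6 : 100.0 : 32.2

Each Jo atom is independently Jo-54 (p = 0.60810) or Jo-56 (q = 0.39190); the cluster is the binomial expansion (p + q)^2.
P(M) = 0.60810^2 = 0.369786
P(M+2) = 2 × 0.60810^1 × 0.39190^1 = 0.476629
P(M+4) = 0.39190^2 = 0.153586
The M+2 peak is largest (0.476629); scaling to 100 gives 77.6 : 100.0 : 32.2.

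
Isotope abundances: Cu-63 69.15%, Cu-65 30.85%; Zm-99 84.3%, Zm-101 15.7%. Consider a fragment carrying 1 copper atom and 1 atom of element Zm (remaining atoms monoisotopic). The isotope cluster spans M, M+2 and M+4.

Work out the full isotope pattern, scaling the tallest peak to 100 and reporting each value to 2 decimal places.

100.00 : 63.24 : 8.31

Copper pattern (n=1): 0.6915 : 0.3085
Element Zm pattern (n=1): 0.8430 : 0.1570
Convolve the two distributions (both contribute in 2-u steps):
  M: 0.6915×0.8430 = 0.582935
  M+2: 0.6915×0.1570 + 0.3085×0.8430 = 0.368631
  M+4: 0.3085×0.1570 = 0.048435
Scale to base peak (0.582935) = 100: 100.00 : 63.24 : 8.31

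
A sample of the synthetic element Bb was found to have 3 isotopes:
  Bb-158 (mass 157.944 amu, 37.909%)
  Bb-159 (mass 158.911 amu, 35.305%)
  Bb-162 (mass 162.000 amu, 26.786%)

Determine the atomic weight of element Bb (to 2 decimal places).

159.37 amu

Weight each isotope mass by its fractional abundance: 0.37909 × 157.944 + 0.35305 × 158.911 + 0.26786 × 162.000
= 59.8750 + 56.1035 + 43.3933 = 159.3718 amu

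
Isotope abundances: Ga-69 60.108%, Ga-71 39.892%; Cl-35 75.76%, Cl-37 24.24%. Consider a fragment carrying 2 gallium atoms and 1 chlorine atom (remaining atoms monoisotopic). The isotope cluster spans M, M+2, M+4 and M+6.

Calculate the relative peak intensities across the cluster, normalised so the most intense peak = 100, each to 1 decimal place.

Gallium pattern (n=2): 0.36129717 : 0.47956567 : 0.15913717
Chlorine pattern (n=1): 0.7576 : 0.2424
Convolve the two distributions (both contribute in 2-u steps):
  M: 0.36129717×0.7576 = 0.273719
  M+2: 0.36129717×0.2424 + 0.47956567×0.7576 = 0.450897
  M+4: 0.47956567×0.2424 + 0.15913717×0.7576 = 0.236809
  M+6: 0.15913717×0.2424 = 0.038575
Scale to base peak (0.450897) = 100: 60.7 : 100.0 : 52.5 : 8.6

60.7 : 100.0 : 52.5 : 8.6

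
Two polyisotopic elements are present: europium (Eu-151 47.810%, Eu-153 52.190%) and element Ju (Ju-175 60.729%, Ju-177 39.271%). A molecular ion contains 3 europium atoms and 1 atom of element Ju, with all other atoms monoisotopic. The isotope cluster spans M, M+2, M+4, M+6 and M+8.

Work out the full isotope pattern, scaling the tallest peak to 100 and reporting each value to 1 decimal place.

Europium pattern (n=3): 0.10928391 : 0.3578871 : 0.39067407 : 0.14215492
Element Ju pattern (n=1): 0.60729 : 0.39271
Convolve the two distributions (both contribute in 2-u steps):
  M: 0.10928391×0.60729 = 0.066367
  M+2: 0.10928391×0.39271 + 0.3578871×0.60729 = 0.260258
  M+4: 0.3578871×0.39271 + 0.39067407×0.60729 = 0.377798
  M+6: 0.39067407×0.39271 + 0.14215492×0.60729 = 0.239751
  M+8: 0.14215492×0.39271 = 0.055826
Scale to base peak (0.377798) = 100: 17.6 : 68.9 : 100.0 : 63.5 : 14.8

17.6 : 68.9 : 100.0 : 63.5 : 14.8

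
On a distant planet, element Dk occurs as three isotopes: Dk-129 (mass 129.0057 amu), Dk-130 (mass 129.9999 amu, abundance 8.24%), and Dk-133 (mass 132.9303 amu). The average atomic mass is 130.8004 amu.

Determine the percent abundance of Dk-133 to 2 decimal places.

43.64%

Let x and y be the fractions of Dk-129 and Dk-133. Then x + y = 1 − 0.0824 = 0.9176 and 129.0057x + 132.9303y = 130.8004 − 0.0824×129.9999 = 120.08840824.
Substituting: 129.0057x + 132.9303(0.9176 − x) = 120.08840824
(129.0057 − 132.9303)x = -1.88843504  ⇒  x = 0.48118, y = 0.43642
Dk-129: 48.12%, Dk-133: 43.64%.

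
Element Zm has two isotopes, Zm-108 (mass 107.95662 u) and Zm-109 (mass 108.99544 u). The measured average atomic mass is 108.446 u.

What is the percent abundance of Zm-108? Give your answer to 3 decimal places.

52.891%

Writing the weighted mean with unknown fraction x of Zm-108:
107.95662·x + 108.99544·(1 − x) = 108.446
(107.95662 − 108.99544)·x = 108.446 − 108.99544
x = -0.54944 / -1.03882 = 0.52891 → 52.891% Zm-108, 47.109% Zm-109.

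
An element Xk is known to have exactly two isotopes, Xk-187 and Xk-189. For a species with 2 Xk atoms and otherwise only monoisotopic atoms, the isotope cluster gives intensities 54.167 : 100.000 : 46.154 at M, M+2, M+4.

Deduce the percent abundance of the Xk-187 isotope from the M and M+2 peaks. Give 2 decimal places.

52.00%

If p is the fraction of Xk that is Xk-187, then I(M+2)/I(M) = [C(2,1)·p^1·(1−p)] / p^2 = 2·(1−p)/p = 100.000/54.167 = 1.8461
(1−p)/p = 1.8461/2 = 0.9231  ⇒  p = 1/(1 + 0.9231) = 0.5200
Xk-187: 52.00%, Xk-189: 48.00%.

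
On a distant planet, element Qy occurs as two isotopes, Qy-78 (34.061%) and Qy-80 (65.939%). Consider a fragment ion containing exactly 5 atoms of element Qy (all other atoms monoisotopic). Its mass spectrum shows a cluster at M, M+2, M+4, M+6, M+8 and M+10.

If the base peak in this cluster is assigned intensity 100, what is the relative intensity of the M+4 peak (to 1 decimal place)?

51.7

(0.34061 + 0.65939)^5 gives M 0.0046, M+2 0.0444, M+4 0.1718, M+6 0.3326, M+8 0.3220, M+10 0.1247; the largest is M+6.
P(M+6) = C(5,3) × 0.34061^2 × 0.65939^3 = 10 × 0.11601517 × 0.28669959 = 0.332615 (base)
P(M+4) = C(5,2) × 0.34061^3 × 0.65939^2 = 10 × 0.03951593 × 0.43479517 = 0.171813
Relative intensity = 0.171813 / 0.332615 × 100 = 51.7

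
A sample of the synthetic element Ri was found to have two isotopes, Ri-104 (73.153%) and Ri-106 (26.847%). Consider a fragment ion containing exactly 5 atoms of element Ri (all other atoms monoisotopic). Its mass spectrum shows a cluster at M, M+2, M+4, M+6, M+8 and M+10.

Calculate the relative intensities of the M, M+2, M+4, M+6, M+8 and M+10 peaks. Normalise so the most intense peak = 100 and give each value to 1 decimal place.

Each Ri atom is independently Ri-104 (p = 0.73153) or Ri-106 (q = 0.26847); the cluster is the binomial expansion (p + q)^5.
P(M) = 0.73153^5 = 0.209489
P(M+2) = 5 × 0.73153^4 × 0.26847^1 = 0.384410
P(M+4) = 10 × 0.73153^3 × 0.26847^2 = 0.282155
P(M+6) = 10 × 0.73153^2 × 0.26847^3 = 0.103550
P(M+8) = 5 × 0.73153^1 × 0.26847^4 = 0.019001
P(M+10) = 0.26847^5 = 0.001395
The M+2 peak is largest (0.384410); scaling to 100 gives 54.5 : 100.0 : 73.4 : 26.9 : 4.9 : 0.4.

54.5 : 100.0 : 73.4 : 26.9 : 4.9 : 0.4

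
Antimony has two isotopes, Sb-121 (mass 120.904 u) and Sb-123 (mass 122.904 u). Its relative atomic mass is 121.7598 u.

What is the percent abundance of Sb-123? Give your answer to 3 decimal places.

Let x be the fractional abundance of Sb-121; then Sb-123 has abundance 1 − x.
120.904·x + 122.904·(1 − x) = 121.7598
(120.904 − 122.904)·x = 121.7598 − 122.904
x = -1.1442 / -2.000 = 0.57210 → 57.210% Sb-121, 42.790% Sb-123.

42.790%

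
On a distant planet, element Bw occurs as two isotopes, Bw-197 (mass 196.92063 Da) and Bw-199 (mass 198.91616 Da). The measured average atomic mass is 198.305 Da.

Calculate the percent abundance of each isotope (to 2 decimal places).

Bw-197: 30.63%, Bw-199: 69.37%

Writing the weighted mean with unknown fraction x of Bw-197:
196.92063·x + 198.91616·(1 − x) = 198.305
(196.92063 − 198.91616)·x = 198.305 − 198.91616
x = -0.61116 / -1.99553 = 0.30626 → 30.63% Bw-197, 69.37% Bw-199.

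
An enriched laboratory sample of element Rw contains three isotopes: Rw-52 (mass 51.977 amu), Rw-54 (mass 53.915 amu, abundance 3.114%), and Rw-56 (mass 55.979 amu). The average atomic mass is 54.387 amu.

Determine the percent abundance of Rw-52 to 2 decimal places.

38.17%

The remaining 96.886% is split between Rw-52 (fraction x) and Rw-56 (fraction 0.96886 − x).
Substituting: 51.977x + 55.979(0.96886 − x) = 52.7080869
(51.977 − 55.979)x = -1.52772704  ⇒  x = 0.38174, y = 0.58712
Rw-52: 38.17%, Rw-56: 58.71%.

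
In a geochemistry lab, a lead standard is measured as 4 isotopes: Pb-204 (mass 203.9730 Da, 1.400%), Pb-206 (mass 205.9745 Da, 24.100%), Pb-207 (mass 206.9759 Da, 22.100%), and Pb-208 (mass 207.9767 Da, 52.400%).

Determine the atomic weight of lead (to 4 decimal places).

207.2169 Da

Weight each isotope mass by its fractional abundance: 0.01400 × 203.9730 + 0.24100 × 205.9745 + 0.22100 × 206.9759 + 0.52400 × 207.9767
= 2.85562 + 49.63985 + 45.74167 + 108.97979 = 207.21693 Da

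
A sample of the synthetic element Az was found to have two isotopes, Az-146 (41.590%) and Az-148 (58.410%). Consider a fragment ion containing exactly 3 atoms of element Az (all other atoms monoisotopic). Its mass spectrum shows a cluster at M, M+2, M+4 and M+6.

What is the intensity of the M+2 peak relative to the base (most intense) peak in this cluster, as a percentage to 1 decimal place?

(0.41590 + 0.58410)^3 gives M 0.0719, M+2 0.3031, M+4 0.4257, M+6 0.1993; the largest is M+4.
P(M+4) = C(3,2) × 0.41590^1 × 0.58410^2 = 3 × 0.4159 × 0.34117281 = 0.425681 (base)
P(M+2) = C(3,1) × 0.41590^2 × 0.58410^1 = 3 × 0.17297281 × 0.5841 = 0.303100
Relative intensity = 0.303100 / 0.425681 × 100 = 71.2

71.2%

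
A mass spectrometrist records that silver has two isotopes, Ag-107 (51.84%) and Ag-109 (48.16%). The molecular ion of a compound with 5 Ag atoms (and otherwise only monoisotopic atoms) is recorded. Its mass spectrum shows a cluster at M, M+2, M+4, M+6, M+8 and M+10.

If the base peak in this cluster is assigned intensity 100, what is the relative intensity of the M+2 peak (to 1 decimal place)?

53.8

(0.5184 + 0.4816)^5 gives M 0.0374, M+2 0.1739, M+4 0.3231, M+6 0.3002, M+8 0.1394, M+10 0.0259; the largest is M+4.
P(M+4) = C(5,2) × 0.5184^3 × 0.4816^2 = 10 × 0.13931407 × 0.23193856 = 0.323123 (base)
P(M+2) = C(5,1) × 0.5184^4 × 0.4816^1 = 5 × 0.07222041 × 0.4816 = 0.173907
Relative intensity = 0.173907 / 0.323123 × 100 = 53.8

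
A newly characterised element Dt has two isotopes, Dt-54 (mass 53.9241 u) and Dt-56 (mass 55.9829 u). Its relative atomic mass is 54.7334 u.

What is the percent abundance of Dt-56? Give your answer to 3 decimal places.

39.309%

Let x be the fractional abundance of Dt-54; then Dt-56 has abundance 1 − x.
53.9241·x + 55.9829·(1 − x) = 54.7334
(53.9241 − 55.9829)·x = 54.7334 − 55.9829
x = -1.2495 / -2.0588 = 0.60691 → 60.691% Dt-54, 39.309% Dt-56.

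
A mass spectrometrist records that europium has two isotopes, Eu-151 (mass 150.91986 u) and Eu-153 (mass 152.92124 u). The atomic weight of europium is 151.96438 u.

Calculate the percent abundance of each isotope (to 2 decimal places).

Eu-151: 47.81%, Eu-153: 52.19%

With x = fraction of Eu-151 (so Eu-153 is 1 − x):
150.91986·x + 152.92124·(1 − x) = 151.96438
(150.91986 − 152.92124)·x = 151.96438 − 152.92124
x = -0.95686 / -2.00138 = 0.47810 → 47.81% Eu-151, 52.19% Eu-153.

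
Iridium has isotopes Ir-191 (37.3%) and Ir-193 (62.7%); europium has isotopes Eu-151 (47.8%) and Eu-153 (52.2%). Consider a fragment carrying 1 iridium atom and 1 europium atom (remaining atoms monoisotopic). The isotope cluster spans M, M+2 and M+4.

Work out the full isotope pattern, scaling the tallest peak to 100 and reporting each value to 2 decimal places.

36.06 : 100.00 : 66.20

Iridium pattern (n=1): 0.3730 : 0.6270
Europium pattern (n=1): 0.4780 : 0.5220
Convolve the two distributions (both contribute in 2-u steps):
  M: 0.3730×0.4780 = 0.178294
  M+2: 0.3730×0.5220 + 0.6270×0.4780 = 0.494412
  M+4: 0.6270×0.5220 = 0.327294
Scale to base peak (0.494412) = 100: 36.06 : 100.00 : 66.20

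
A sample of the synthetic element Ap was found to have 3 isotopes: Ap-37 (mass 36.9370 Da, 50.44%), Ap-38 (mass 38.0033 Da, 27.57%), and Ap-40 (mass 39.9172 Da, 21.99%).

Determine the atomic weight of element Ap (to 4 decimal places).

37.8863 Da

Ar = Σ fᵢ·mᵢ = 0.5044 × 36.9370 + 0.2757 × 38.0033 + 0.2199 × 39.9172
= 18.63102 + 10.47751 + 8.77779 = 37.88632 Da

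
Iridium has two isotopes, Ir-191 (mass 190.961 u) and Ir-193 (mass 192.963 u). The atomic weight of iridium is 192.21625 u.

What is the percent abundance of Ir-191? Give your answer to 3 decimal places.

With x = fraction of Ir-191 (so Ir-193 is 1 − x):
190.961·x + 192.963·(1 − x) = 192.21625
(190.961 − 192.963)·x = 192.21625 − 192.963
x = -0.74675 / -2.002 = 0.37300 → 37.300% Ir-191, 62.700% Ir-193.

37.300%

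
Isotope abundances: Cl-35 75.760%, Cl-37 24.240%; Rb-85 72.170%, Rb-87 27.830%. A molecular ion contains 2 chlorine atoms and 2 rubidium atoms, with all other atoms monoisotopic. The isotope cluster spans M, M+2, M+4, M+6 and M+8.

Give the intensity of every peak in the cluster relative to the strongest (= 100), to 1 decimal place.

70.9 : 100.0 : 52.8 : 12.3 : 1.1

Chlorine pattern (n=2): 0.57395776 : 0.36728448 : 0.05875776
Rubidium pattern (n=2): 0.52085089 : 0.40169822 : 0.07745089
Convolve the two distributions (both contribute in 2-u steps):
  M: 0.57395776×0.52085089 = 0.298946
  M+2: 0.57395776×0.40169822 + 0.36728448×0.52085089 = 0.421858
  M+4: 0.57395776×0.07745089 + 0.36728448×0.40169822 + 0.05875776×0.52085089 = 0.222595
  M+6: 0.36728448×0.07745089 + 0.05875776×0.40169822 = 0.052049
  M+8: 0.05875776×0.07745089 = 0.004551
Scale to base peak (0.421858) = 100: 70.9 : 100.0 : 52.8 : 12.3 : 1.1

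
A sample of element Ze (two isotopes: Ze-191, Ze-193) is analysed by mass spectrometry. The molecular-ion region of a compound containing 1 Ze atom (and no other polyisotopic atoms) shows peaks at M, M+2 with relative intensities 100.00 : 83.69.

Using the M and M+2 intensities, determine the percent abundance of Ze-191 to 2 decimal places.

Write p for the Ze-191 fraction. I(M+2)/I(M) = [C(1,1)·p^0·(1−p)] / p^1 = 1·(1−p)/p = 83.69/100.00 = 0.8369
(1−p)/p = 0.8369/1 = 0.8369  ⇒  p = 1/(1 + 0.8369) = 0.5444
Ze-191: 54.44%, Ze-193: 45.56%.

54.44%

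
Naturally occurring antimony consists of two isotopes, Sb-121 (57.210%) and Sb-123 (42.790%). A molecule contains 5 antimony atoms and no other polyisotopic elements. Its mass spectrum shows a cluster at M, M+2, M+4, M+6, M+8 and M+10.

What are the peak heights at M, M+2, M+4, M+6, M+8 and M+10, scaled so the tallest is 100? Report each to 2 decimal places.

The 5 Sb atoms are independent, so intensities follow the terms of (0.57210 + 0.42790)^5.
P(M) = 0.57210^5 = 0.061286
P(M+2) = 5 × 0.57210^4 × 0.42790^1 = 0.229192
P(M+4) = 10 × 0.57210^3 × 0.42790^2 = 0.342847
P(M+6) = 10 × 0.57210^2 × 0.42790^3 = 0.256431
P(M+8) = 5 × 0.57210^1 × 0.42790^4 = 0.095898
P(M+10) = 0.42790^5 = 0.014345
The M+4 peak is largest (0.342847); scaling to 100 gives 17.88 : 66.85 : 100.00 : 74.79 : 27.97 : 4.18.

17.88 : 66.85 : 100.00 : 74.79 : 27.97 : 4.18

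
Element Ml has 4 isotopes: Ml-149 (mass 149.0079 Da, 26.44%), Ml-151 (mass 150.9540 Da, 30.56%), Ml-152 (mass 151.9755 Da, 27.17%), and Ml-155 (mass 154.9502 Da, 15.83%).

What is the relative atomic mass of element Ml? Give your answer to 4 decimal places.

Average mass = Σ (abundance × isotope mass) = 0.2644 × 149.0079 + 0.3056 × 150.9540 + 0.2717 × 151.9755 + 0.1583 × 154.9502
= 39.39769 + 46.13154 + 41.29174 + 24.52862 = 151.34959 Da

151.3496 Da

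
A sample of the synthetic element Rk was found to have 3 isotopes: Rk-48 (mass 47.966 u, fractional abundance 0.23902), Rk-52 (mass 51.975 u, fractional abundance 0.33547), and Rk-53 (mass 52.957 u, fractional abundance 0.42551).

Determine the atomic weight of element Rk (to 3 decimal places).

51.435 u

Weight each isotope mass by its fractional abundance: 0.23902 × 47.966 + 0.33547 × 51.975 + 0.42551 × 52.957
= 11.4648 + 17.4361 + 22.5337 = 51.4346 u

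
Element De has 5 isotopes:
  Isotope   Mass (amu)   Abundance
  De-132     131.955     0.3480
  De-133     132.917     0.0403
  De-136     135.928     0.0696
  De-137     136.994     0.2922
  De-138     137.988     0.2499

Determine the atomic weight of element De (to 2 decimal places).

Ar = Σ fᵢ·mᵢ = 0.3480 × 131.955 + 0.0403 × 132.917 + 0.0696 × 135.928 + 0.2922 × 136.994 + 0.2499 × 137.988
= 45.9203 + 5.3566 + 9.4606 + 40.0296 + 34.4832 = 135.2503 amu

135.25 amu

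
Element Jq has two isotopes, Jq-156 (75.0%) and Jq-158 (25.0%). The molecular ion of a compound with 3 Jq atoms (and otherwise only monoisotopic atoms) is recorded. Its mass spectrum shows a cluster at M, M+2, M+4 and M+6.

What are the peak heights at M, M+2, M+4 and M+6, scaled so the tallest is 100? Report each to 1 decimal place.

100.0 : 100.0 : 33.3 : 3.7

Expanding (0.750 + 0.250)^3:
P(M) = 0.750^3 = 0.421875
P(M+2) = 3 × 0.750^2 × 0.250^1 = 0.421875
P(M+4) = 3 × 0.750^1 × 0.250^2 = 0.140625
P(M+6) = 0.250^3 = 0.015625
The M peak is largest (0.421875); scaling to 100 gives 100.0 : 100.0 : 33.3 : 3.7.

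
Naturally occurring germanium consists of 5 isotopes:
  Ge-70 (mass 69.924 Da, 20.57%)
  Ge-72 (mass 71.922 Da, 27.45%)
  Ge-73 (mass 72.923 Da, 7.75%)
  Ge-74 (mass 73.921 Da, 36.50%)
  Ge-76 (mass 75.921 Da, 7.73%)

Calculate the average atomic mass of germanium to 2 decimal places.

Ar = Σ fᵢ·mᵢ = 0.2057 × 69.924 + 0.2745 × 71.922 + 0.0775 × 72.923 + 0.3650 × 73.921 + 0.0773 × 75.921
= 14.3834 + 19.7426 + 5.6515 + 26.9812 + 5.8687 = 72.6274 Da

72.63 Da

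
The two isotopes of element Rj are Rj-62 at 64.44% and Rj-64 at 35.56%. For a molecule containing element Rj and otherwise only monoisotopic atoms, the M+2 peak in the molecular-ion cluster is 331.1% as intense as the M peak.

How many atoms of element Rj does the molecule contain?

With n Rj atoms, P(M+2)/P(M) = C(n,1)·p^(n−1)q / p^n = n·q/p = n · 0.3556/0.6444.
n = 3.311 × 0.6444/0.3556 = 6.00 ≈ 6

6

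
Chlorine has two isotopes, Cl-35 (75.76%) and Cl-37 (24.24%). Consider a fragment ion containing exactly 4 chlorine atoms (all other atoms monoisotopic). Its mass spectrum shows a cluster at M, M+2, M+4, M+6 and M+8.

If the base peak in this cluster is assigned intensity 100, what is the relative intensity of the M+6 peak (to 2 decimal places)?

Term probabilities: M 0.3294, M+2 0.4216, M+4 0.2023, M+6 0.0432, M+8 0.0035. Base peak = M+2.
P(M+2) = C(4,1) × 0.7576^3 × 0.2424^1 = 4 × 0.4348304 × 0.2424 = 0.421612 (base)
P(M+6) = C(4,3) × 0.7576^1 × 0.2424^3 = 4 × 0.7576 × 0.01424288 = 0.043162
Relative intensity = 0.043162 / 0.421612 × 100 = 10.24

10.24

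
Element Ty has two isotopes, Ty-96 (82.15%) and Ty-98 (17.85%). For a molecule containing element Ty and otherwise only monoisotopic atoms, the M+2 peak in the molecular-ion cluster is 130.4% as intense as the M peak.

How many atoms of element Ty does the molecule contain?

With n Ty atoms, P(M+2)/P(M) = C(n,1)·p^(n−1)q / p^n = n·q/p = n · 0.1785/0.8215.
n = 1.304 × 0.8215/0.1785 = 6.00 ≈ 6

6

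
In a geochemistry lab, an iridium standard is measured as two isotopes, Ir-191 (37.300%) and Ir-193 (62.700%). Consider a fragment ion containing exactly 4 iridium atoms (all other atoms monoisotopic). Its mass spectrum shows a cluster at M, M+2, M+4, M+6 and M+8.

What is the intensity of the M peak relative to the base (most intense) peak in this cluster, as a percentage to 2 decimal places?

5.26%

Term probabilities: M 0.0194, M+2 0.1302, M+4 0.3282, M+6 0.3678, M+8 0.1546. Base peak = M+6.
P(M+6) = C(4,3) × 0.37300^1 × 0.62700^3 = 4 × 0.3730 × 0.24649188 = 0.367766 (base)
P(M) = C(4,0) × 0.37300^4 × 0.62700^0 = 1 × 0.01935688 × 1.0000 = 0.019357
Relative intensity = 0.019357 / 0.367766 × 100 = 5.26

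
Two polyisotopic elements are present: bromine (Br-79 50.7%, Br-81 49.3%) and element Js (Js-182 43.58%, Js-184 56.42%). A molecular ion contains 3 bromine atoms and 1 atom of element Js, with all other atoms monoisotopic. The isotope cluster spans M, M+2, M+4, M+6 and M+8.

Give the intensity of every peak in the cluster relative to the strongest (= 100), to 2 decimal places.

15.12 : 63.69 : 100.00 : 69.43 : 18.00

Bromine pattern (n=3): 0.13032384 : 0.38017547 : 0.36967753 : 0.11982316
Element Js pattern (n=1): 0.4358 : 0.5642
Convolve the two distributions (both contribute in 2-u steps):
  M: 0.13032384×0.4358 = 0.056795
  M+2: 0.13032384×0.5642 + 0.38017547×0.4358 = 0.239209
  M+4: 0.38017547×0.5642 + 0.36967753×0.4358 = 0.375600
  M+6: 0.36967753×0.5642 + 0.11982316×0.4358 = 0.260791
  M+8: 0.11982316×0.5642 = 0.067604
Scale to base peak (0.375600) = 100: 15.12 : 63.69 : 100.00 : 69.43 : 18.00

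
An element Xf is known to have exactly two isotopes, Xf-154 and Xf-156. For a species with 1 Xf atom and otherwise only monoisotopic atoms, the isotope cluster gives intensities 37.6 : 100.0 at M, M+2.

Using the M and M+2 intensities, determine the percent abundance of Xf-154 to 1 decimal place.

27.3%

Write p for the Xf-154 fraction. I(M+2)/I(M) = [C(1,1)·p^0·(1−p)] / p^1 = 1·(1−p)/p = 100.0/37.6 = 2.6596
(1−p)/p = 2.6596/1 = 2.6596  ⇒  p = 1/(1 + 2.6596) = 0.2733
Xf-154: 27.3%, Xf-156: 72.7%.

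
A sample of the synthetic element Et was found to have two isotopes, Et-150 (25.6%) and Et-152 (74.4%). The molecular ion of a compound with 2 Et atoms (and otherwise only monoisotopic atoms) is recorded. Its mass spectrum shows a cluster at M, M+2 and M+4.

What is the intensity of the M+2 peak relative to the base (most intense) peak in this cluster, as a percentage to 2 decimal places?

68.82%

(0.256 + 0.744)^2 gives M 0.0655, M+2 0.3809, M+4 0.5535; the largest is M+4.
P(M+4) = C(2,2) × 0.256^0 × 0.744^2 = 1 × 1.0000 × 0.553536 = 0.553536 (base)
P(M+2) = C(2,1) × 0.256^1 × 0.744^1 = 2 × 0.2560 × 0.7440 = 0.380928
Relative intensity = 0.380928 / 0.553536 × 100 = 68.82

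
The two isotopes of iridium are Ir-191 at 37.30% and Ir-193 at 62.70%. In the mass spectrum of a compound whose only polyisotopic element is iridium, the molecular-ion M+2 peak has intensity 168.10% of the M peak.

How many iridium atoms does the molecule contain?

1

With n Ir atoms, P(M+2)/P(M) = C(n,1)·p^(n−1)q / p^n = n·q/p = n · 0.6270/0.3730.
n = 1.6810 × 0.3730/0.6270 = 1.00 ≈ 1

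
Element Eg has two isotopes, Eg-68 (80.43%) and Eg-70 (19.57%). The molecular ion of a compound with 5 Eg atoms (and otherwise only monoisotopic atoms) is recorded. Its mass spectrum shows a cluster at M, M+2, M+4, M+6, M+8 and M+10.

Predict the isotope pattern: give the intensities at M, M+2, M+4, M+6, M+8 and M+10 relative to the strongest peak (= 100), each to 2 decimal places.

82.20 : 100.00 : 48.66 : 11.84 : 1.44 : 0.07

The 5 Eg atoms are independent, so intensities follow the terms of (0.8043 + 0.1957)^5.
P(M) = 0.8043^5 = 0.336582
P(M+2) = 5 × 0.8043^4 × 0.1957^1 = 0.409480
P(M+4) = 10 × 0.8043^3 × 0.1957^2 = 0.199267
P(M+6) = 10 × 0.8043^2 × 0.1957^3 = 0.048485
P(M+8) = 5 × 0.8043^1 × 0.1957^4 = 0.005899
P(M+10) = 0.1957^5 = 0.000287
The M+2 peak is largest (0.409480); scaling to 100 gives 82.20 : 100.00 : 48.66 : 11.84 : 1.44 : 0.07.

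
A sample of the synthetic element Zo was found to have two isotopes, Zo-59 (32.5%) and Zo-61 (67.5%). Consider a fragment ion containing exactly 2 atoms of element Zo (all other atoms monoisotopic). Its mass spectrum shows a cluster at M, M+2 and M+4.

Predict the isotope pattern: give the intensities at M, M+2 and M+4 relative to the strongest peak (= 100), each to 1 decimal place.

Expanding (0.325 + 0.675)^2:
P(M) = 0.325^2 = 0.105625
P(M+2) = 2 × 0.325^1 × 0.675^1 = 0.438750
P(M+4) = 0.675^2 = 0.455625
The M+4 peak is largest (0.455625); scaling to 100 gives 23.2 : 96.3 : 100.0.

23.2 : 96.3 : 100.0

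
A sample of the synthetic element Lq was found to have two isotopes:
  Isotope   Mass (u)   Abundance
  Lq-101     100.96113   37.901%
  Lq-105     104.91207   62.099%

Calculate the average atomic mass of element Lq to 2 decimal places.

103.41 u

The abundance-weighted mean is 0.37901 × 100.96113 + 0.62099 × 104.91207
= 38.265278 + 65.149346 = 103.414624 u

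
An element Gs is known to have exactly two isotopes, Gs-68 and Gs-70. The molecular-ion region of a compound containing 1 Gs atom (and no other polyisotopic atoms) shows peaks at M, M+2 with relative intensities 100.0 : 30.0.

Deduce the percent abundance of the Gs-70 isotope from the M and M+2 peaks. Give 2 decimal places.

Let p = fractional abundance of Gs-68. I(M+2)/I(M) = [C(1,1)·p^0·(1−p)] / p^1 = 1·(1−p)/p = 30.0/100.0 = 0.3000
(1−p)/p = 0.3000/1 = 0.3000  ⇒  p = 1/(1 + 0.3000) = 0.7692
Gs-68: 76.92%, Gs-70: 23.08%.

23.08%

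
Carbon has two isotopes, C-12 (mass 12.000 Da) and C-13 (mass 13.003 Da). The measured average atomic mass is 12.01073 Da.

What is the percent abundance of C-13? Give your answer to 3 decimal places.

With x = fraction of C-12 (so C-13 is 1 − x):
12.000·x + 13.003·(1 − x) = 12.01073
(12.000 − 13.003)·x = 12.01073 − 13.003
x = -0.99227 / -1.003 = 0.98930 → 98.930% C-12, 1.070% C-13.

1.070%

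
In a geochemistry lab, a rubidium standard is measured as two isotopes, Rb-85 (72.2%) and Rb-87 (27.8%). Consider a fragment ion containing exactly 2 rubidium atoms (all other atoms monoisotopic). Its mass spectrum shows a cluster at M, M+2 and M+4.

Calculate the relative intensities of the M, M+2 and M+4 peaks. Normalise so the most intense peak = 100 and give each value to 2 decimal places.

100.00 : 77.01 : 14.83

The 2 Rb atoms are independent, so intensities follow the terms of (0.722 + 0.278)^2.
P(M) = 0.722^2 = 0.521284
P(M+2) = 2 × 0.722^1 × 0.278^1 = 0.401432
P(M+4) = 0.278^2 = 0.077284
The M peak is largest (0.521284); scaling to 100 gives 100.00 : 77.01 : 14.83.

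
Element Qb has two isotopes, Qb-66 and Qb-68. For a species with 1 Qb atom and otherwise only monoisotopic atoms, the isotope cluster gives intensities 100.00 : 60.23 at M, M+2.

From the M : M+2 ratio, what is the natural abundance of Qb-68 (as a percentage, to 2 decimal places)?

37.59%

Let p = fractional abundance of Qb-66. I(M+2)/I(M) = [C(1,1)·p^0·(1−p)] / p^1 = 1·(1−p)/p = 60.23/100.00 = 0.6023
(1−p)/p = 0.6023/1 = 0.6023  ⇒  p = 1/(1 + 0.6023) = 0.6241
Qb-66: 62.41%, Qb-68: 37.59%.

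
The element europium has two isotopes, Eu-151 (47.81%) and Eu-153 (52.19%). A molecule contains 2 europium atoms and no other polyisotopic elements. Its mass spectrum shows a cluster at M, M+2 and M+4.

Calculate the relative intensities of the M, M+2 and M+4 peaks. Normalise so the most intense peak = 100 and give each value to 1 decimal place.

45.8 : 100.0 : 54.6

Expanding (0.4781 + 0.5219)^2:
P(M) = 0.4781^2 = 0.228580
P(M+2) = 2 × 0.4781^1 × 0.5219^1 = 0.499041
P(M+4) = 0.5219^2 = 0.272380
The M+2 peak is largest (0.499041); scaling to 100 gives 45.8 : 100.0 : 54.6.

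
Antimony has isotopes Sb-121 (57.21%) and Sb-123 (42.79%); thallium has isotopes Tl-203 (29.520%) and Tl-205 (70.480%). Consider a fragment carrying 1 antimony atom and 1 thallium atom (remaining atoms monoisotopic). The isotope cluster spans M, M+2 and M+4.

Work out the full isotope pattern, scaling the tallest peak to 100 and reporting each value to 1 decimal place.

Antimony pattern (n=1): 0.5721 : 0.4279
Thallium pattern (n=1): 0.2952 : 0.7048
Convolve the two distributions (both contribute in 2-u steps):
  M: 0.5721×0.2952 = 0.168884
  M+2: 0.5721×0.7048 + 0.4279×0.2952 = 0.529532
  M+4: 0.4279×0.7048 = 0.301584
Scale to base peak (0.529532) = 100: 31.9 : 100.0 : 57.0

31.9 : 100.0 : 57.0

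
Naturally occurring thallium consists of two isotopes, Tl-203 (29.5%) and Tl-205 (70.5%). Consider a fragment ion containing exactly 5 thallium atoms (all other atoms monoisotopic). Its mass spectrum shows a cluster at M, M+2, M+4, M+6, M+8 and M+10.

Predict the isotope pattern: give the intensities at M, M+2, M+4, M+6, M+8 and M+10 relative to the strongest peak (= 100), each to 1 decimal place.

0.6 : 7.3 : 35.0 : 83.7 : 100.0 : 47.8

The 5 Tl atoms are independent, so intensities follow the terms of (0.295 + 0.705)^5.
P(M) = 0.295^5 = 0.002234
P(M+2) = 5 × 0.295^4 × 0.705^1 = 0.026696
P(M+4) = 10 × 0.295^3 × 0.705^2 = 0.127598
P(M+6) = 10 × 0.295^2 × 0.705^3 = 0.304938
P(M+8) = 5 × 0.295^1 × 0.705^4 = 0.364375
P(M+10) = 0.705^5 = 0.174159
The M+8 peak is largest (0.364375); scaling to 100 gives 0.6 : 7.3 : 35.0 : 83.7 : 100.0 : 47.8.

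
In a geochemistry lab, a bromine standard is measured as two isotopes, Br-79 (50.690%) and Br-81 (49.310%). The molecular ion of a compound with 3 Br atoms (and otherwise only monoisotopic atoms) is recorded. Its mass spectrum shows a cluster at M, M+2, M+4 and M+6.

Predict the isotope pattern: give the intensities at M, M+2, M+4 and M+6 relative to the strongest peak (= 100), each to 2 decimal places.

Expanding (0.50690 + 0.49310)^3:
P(M) = 0.50690^3 = 0.130247
P(M+2) = 3 × 0.50690^2 × 0.49310^1 = 0.380103
P(M+4) = 3 × 0.50690^1 × 0.49310^2 = 0.369755
P(M+6) = 0.49310^3 = 0.119896
The M+2 peak is largest (0.380103); scaling to 100 gives 34.27 : 100.00 : 97.28 : 31.54.

34.27 : 100.00 : 97.28 : 31.54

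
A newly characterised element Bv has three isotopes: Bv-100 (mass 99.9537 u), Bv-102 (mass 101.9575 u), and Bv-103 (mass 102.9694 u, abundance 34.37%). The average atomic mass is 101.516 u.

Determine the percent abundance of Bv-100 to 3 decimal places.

Let x and y be the fractions of Bv-100 and Bv-102. Then x + y = 1 − 0.3437 = 0.6563 and 99.9537x + 101.9575y = 101.516 − 0.3437×102.9694 = 66.12541722.
Substituting: 99.9537x + 101.9575(0.6563 − x) = 66.12541722
(99.9537 − 101.9575)x = -0.78929003  ⇒  x = 0.39390, y = 0.26240
Bv-100: 39.390%, Bv-102: 26.240%.

39.390%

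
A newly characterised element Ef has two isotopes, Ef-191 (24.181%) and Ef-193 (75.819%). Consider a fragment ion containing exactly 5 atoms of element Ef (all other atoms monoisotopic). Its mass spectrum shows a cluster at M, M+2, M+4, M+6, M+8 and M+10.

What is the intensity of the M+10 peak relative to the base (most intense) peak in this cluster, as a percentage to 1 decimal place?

62.7%

Binomial terms of (0.24181 + 0.75819)^5: M 0.0008, M+2 0.0130, M+4 0.0813, M+6 0.2548, M+8 0.3995, M+10 0.2505 → M+8 is the base peak.
P(M+8) = C(5,4) × 0.24181^1 × 0.75819^4 = 5 × 0.24181 × 0.33045491 = 0.399537 (base)
P(M+10) = C(5,5) × 0.24181^0 × 0.75819^5 = 1 × 1.0000 × 0.25054761 = 0.250548
Relative intensity = 0.250548 / 0.399537 × 100 = 62.7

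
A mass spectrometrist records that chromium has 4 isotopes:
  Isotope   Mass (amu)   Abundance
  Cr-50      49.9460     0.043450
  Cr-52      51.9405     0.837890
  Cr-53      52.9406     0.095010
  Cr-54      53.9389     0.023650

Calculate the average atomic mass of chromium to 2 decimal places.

Weight each isotope mass by its fractional abundance: 0.043450 × 49.9460 + 0.837890 × 51.9405 + 0.095010 × 52.9406 + 0.023650 × 53.9389
= 2.17015 + 43.52043 + 5.02989 + 1.27565 = 51.99612 amu

52.00 amu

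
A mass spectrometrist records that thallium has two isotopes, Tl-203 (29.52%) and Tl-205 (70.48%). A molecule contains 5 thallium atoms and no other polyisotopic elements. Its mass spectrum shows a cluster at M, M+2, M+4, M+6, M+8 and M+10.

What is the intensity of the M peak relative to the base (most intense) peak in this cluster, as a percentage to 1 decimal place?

Term probabilities: M 0.0022, M+2 0.0268, M+4 0.1278, M+6 0.3051, M+8 0.3642, M+10 0.1739. Base peak = M+8.
P(M+8) = C(5,4) × 0.2952^1 × 0.7048^4 = 5 × 0.2952 × 0.24675365 = 0.364208 (base)
P(M) = C(5,0) × 0.2952^5 × 0.7048^0 = 1 × 0.00224172 × 1.0000 = 0.002242
Relative intensity = 0.002242 / 0.364208 × 100 = 0.6

0.6%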